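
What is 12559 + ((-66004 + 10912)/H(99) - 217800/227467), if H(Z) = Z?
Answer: 90088624361/7506411 ≈ 12002.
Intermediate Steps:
12559 + ((-66004 + 10912)/H(99) - 217800/227467) = 12559 + ((-66004 + 10912)/99 - 217800/227467) = 12559 + (-55092*1/99 - 217800*1/227467) = 12559 + (-18364/33 - 217800/227467) = 12559 - 4184391388/7506411 = 90088624361/7506411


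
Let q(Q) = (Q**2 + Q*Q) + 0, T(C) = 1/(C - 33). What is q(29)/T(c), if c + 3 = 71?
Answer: 58870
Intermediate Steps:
c = 68 (c = -3 + 71 = 68)
T(C) = 1/(-33 + C)
q(Q) = 2*Q**2 (q(Q) = (Q**2 + Q**2) + 0 = 2*Q**2 + 0 = 2*Q**2)
q(29)/T(c) = (2*29**2)/(1/(-33 + 68)) = (2*841)/(1/35) = 1682/(1/35) = 1682*35 = 58870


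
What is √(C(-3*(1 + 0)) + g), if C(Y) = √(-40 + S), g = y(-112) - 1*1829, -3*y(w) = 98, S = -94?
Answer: √(-16755 + 9*I*√134)/3 ≈ 0.13414 + 43.147*I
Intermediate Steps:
y(w) = -98/3 (y(w) = -⅓*98 = -98/3)
g = -5585/3 (g = -98/3 - 1*1829 = -98/3 - 1829 = -5585/3 ≈ -1861.7)
C(Y) = I*√134 (C(Y) = √(-40 - 94) = √(-134) = I*√134)
√(C(-3*(1 + 0)) + g) = √(I*√134 - 5585/3) = √(-5585/3 + I*√134)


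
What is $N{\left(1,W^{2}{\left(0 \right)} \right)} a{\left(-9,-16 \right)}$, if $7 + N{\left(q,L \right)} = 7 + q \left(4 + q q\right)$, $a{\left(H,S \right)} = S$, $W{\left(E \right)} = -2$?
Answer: $-80$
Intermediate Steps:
$N{\left(q,L \right)} = q \left(4 + q^{2}\right)$ ($N{\left(q,L \right)} = -7 + \left(7 + q \left(4 + q q\right)\right) = -7 + \left(7 + q \left(4 + q^{2}\right)\right) = q \left(4 + q^{2}\right)$)
$N{\left(1,W^{2}{\left(0 \right)} \right)} a{\left(-9,-16 \right)} = 1 \left(4 + 1^{2}\right) \left(-16\right) = 1 \left(4 + 1\right) \left(-16\right) = 1 \cdot 5 \left(-16\right) = 5 \left(-16\right) = -80$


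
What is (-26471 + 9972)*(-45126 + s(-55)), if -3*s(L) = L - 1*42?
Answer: 2232001219/3 ≈ 7.4400e+8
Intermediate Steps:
s(L) = 14 - L/3 (s(L) = -(L - 1*42)/3 = -(L - 42)/3 = -(-42 + L)/3 = 14 - L/3)
(-26471 + 9972)*(-45126 + s(-55)) = (-26471 + 9972)*(-45126 + (14 - ⅓*(-55))) = -16499*(-45126 + (14 + 55/3)) = -16499*(-45126 + 97/3) = -16499*(-135281/3) = 2232001219/3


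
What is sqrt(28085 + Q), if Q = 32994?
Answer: sqrt(61079) ≈ 247.14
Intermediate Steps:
sqrt(28085 + Q) = sqrt(28085 + 32994) = sqrt(61079)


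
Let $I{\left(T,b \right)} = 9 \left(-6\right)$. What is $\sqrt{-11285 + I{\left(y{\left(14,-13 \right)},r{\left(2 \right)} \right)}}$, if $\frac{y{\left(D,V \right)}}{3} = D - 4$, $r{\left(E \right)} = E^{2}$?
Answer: $i \sqrt{11339} \approx 106.48 i$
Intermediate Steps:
$y{\left(D,V \right)} = -12 + 3 D$ ($y{\left(D,V \right)} = 3 \left(D - 4\right) = 3 \left(-4 + D\right) = -12 + 3 D$)
$I{\left(T,b \right)} = -54$
$\sqrt{-11285 + I{\left(y{\left(14,-13 \right)},r{\left(2 \right)} \right)}} = \sqrt{-11285 - 54} = \sqrt{-11339} = i \sqrt{11339}$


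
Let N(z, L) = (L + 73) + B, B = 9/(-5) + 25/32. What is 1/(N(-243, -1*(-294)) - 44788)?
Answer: -160/7107523 ≈ -2.2511e-5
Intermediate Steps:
B = -163/160 (B = 9*(-⅕) + 25*(1/32) = -9/5 + 25/32 = -163/160 ≈ -1.0187)
N(z, L) = 11517/160 + L (N(z, L) = (L + 73) - 163/160 = (73 + L) - 163/160 = 11517/160 + L)
1/(N(-243, -1*(-294)) - 44788) = 1/((11517/160 - 1*(-294)) - 44788) = 1/((11517/160 + 294) - 44788) = 1/(58557/160 - 44788) = 1/(-7107523/160) = -160/7107523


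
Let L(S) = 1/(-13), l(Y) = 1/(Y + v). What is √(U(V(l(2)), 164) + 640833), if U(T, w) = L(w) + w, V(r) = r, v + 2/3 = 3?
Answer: 4*√6770530/13 ≈ 800.62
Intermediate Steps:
v = 7/3 (v = -⅔ + 3 = 7/3 ≈ 2.3333)
l(Y) = 1/(7/3 + Y) (l(Y) = 1/(Y + 7/3) = 1/(7/3 + Y))
L(S) = -1/13
U(T, w) = -1/13 + w
√(U(V(l(2)), 164) + 640833) = √((-1/13 + 164) + 640833) = √(2131/13 + 640833) = √(8332960/13) = 4*√6770530/13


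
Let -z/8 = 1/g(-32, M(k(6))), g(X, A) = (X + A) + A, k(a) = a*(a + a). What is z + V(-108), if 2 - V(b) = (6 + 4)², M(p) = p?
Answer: -1373/14 ≈ -98.071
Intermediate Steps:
k(a) = 2*a² (k(a) = a*(2*a) = 2*a²)
g(X, A) = X + 2*A (g(X, A) = (A + X) + A = X + 2*A)
V(b) = -98 (V(b) = 2 - (6 + 4)² = 2 - 1*10² = 2 - 1*100 = 2 - 100 = -98)
z = -1/14 (z = -8/(-32 + 2*(2*6²)) = -8/(-32 + 2*(2*36)) = -8/(-32 + 2*72) = -8/(-32 + 144) = -8/112 = -8*1/112 = -1/14 ≈ -0.071429)
z + V(-108) = -1/14 - 98 = -1373/14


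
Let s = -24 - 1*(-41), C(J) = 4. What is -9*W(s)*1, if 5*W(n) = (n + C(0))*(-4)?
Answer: 756/5 ≈ 151.20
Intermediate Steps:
s = 17 (s = -24 + 41 = 17)
W(n) = -16/5 - 4*n/5 (W(n) = ((n + 4)*(-4))/5 = ((4 + n)*(-4))/5 = (-16 - 4*n)/5 = -16/5 - 4*n/5)
-9*W(s)*1 = -9*(-16/5 - 4/5*17)*1 = -9*(-16/5 - 68/5)*1 = -9*(-84/5)*1 = (756/5)*1 = 756/5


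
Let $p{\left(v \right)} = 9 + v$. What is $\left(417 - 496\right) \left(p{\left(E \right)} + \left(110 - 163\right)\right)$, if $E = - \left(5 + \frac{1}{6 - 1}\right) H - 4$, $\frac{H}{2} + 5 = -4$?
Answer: $- \frac{18012}{5} \approx -3602.4$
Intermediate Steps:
$H = -18$ ($H = -10 + 2 \left(-4\right) = -10 - 8 = -18$)
$E = \frac{448}{5}$ ($E = - \left(5 + \frac{1}{6 - 1}\right) \left(-18\right) - 4 = - \left(5 + \frac{1}{5}\right) \left(-18\right) - 4 = - \frac{26 \left(-18\right)}{5} - 4 = \left(-1\right) \left(- \frac{468}{5}\right) - 4 = \frac{468}{5} - 4 = \frac{448}{5} \approx 89.6$)
$\left(417 - 496\right) \left(p{\left(E \right)} + \left(110 - 163\right)\right) = \left(417 - 496\right) \left(\left(9 + \frac{448}{5}\right) + \left(110 - 163\right)\right) = - 79 \left(\frac{493}{5} - 53\right) = \left(-79\right) \frac{228}{5} = - \frac{18012}{5}$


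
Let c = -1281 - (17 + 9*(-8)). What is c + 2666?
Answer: 1440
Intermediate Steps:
c = -1226 (c = -1281 - (17 - 72) = -1281 - 1*(-55) = -1281 + 55 = -1226)
c + 2666 = -1226 + 2666 = 1440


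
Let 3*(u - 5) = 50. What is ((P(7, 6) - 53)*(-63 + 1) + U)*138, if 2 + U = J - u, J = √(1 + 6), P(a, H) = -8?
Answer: 518650 + 138*√7 ≈ 5.1902e+5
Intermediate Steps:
u = 65/3 (u = 5 + (⅓)*50 = 5 + 50/3 = 65/3 ≈ 21.667)
J = √7 ≈ 2.6458
U = -71/3 + √7 (U = -2 + (√7 - 1*65/3) = -2 + (√7 - 65/3) = -2 + (-65/3 + √7) = -71/3 + √7 ≈ -21.021)
((P(7, 6) - 53)*(-63 + 1) + U)*138 = ((-8 - 53)*(-63 + 1) + (-71/3 + √7))*138 = (-61*(-62) + (-71/3 + √7))*138 = (3782 + (-71/3 + √7))*138 = (11275/3 + √7)*138 = 518650 + 138*√7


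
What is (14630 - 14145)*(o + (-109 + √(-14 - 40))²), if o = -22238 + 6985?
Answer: -1661610 - 317190*I*√6 ≈ -1.6616e+6 - 7.7695e+5*I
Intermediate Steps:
o = -15253
(14630 - 14145)*(o + (-109 + √(-14 - 40))²) = (14630 - 14145)*(-15253 + (-109 + √(-14 - 40))²) = 485*(-15253 + (-109 + √(-54))²) = 485*(-15253 + (-109 + 3*I*√6)²) = -7397705 + 485*(-109 + 3*I*√6)²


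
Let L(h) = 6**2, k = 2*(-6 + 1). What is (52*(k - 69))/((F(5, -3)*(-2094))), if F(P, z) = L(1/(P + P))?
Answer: 1027/18846 ≈ 0.054494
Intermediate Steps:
k = -10 (k = 2*(-5) = -10)
L(h) = 36
F(P, z) = 36
(52*(k - 69))/((F(5, -3)*(-2094))) = (52*(-10 - 69))/((36*(-2094))) = (52*(-79))/(-75384) = -4108*(-1/75384) = 1027/18846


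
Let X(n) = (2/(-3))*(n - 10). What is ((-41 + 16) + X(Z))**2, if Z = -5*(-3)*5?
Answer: 42025/9 ≈ 4669.4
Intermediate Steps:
Z = 75 (Z = 15*5 = 75)
X(n) = 20/3 - 2*n/3 (X(n) = (2*(-1/3))*(-10 + n) = -2*(-10 + n)/3 = 20/3 - 2*n/3)
((-41 + 16) + X(Z))**2 = ((-41 + 16) + (20/3 - 2/3*75))**2 = (-25 + (20/3 - 50))**2 = (-25 - 130/3)**2 = (-205/3)**2 = 42025/9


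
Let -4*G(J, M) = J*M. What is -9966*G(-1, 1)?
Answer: -4983/2 ≈ -2491.5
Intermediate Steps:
G(J, M) = -J*M/4
-9966*G(-1, 1) = -(-4983)*(-1)/2 = -9966*¼ = -4983/2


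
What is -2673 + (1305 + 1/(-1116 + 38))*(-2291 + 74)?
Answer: -3121732707/1078 ≈ -2.8959e+6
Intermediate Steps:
-2673 + (1305 + 1/(-1116 + 38))*(-2291 + 74) = -2673 + (1305 + 1/(-1078))*(-2217) = -2673 + (1305 - 1/1078)*(-2217) = -2673 + (1406789/1078)*(-2217) = -2673 - 3118851213/1078 = -3121732707/1078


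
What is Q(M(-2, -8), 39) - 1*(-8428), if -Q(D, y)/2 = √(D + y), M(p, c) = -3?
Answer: 8416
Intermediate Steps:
Q(D, y) = -2*√(D + y)
Q(M(-2, -8), 39) - 1*(-8428) = -2*√(-3 + 39) - 1*(-8428) = -2*√36 + 8428 = -2*6 + 8428 = -12 + 8428 = 8416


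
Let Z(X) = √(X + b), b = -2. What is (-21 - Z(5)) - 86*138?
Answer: -11889 - √3 ≈ -11891.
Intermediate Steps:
Z(X) = √(-2 + X) (Z(X) = √(X - 2) = √(-2 + X))
(-21 - Z(5)) - 86*138 = (-21 - √(-2 + 5)) - 86*138 = (-21 - √3) - 11868 = -11889 - √3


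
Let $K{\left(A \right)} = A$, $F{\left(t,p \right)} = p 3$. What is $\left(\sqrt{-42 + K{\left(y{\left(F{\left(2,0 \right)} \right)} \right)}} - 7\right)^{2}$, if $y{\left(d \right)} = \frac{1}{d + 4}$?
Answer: $\frac{\left(14 - i \sqrt{167}\right)^{2}}{4} \approx 7.25 - 90.46 i$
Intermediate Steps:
$F{\left(t,p \right)} = 3 p$
$y{\left(d \right)} = \frac{1}{4 + d}$
$\left(\sqrt{-42 + K{\left(y{\left(F{\left(2,0 \right)} \right)} \right)}} - 7\right)^{2} = \left(\sqrt{-42 + \frac{1}{4 + 3 \cdot 0}} - 7\right)^{2} = \left(\sqrt{-42 + \frac{1}{4 + 0}} - 7\right)^{2} = \left(\sqrt{-42 + \frac{1}{4}} - 7\right)^{2} = \left(\sqrt{- \frac{167}{4}} - 7\right)^{2} = \left(\frac{i \sqrt{167}}{2} - 7\right)^{2} = \left(-7 + \frac{i \sqrt{167}}{2}\right)^{2}$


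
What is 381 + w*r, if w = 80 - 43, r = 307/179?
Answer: 79558/179 ≈ 444.46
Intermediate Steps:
r = 307/179 (r = 307*(1/179) = 307/179 ≈ 1.7151)
w = 37
381 + w*r = 381 + 37*(307/179) = 381 + 11359/179 = 79558/179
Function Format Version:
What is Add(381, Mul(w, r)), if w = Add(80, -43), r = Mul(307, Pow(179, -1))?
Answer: Rational(79558, 179) ≈ 444.46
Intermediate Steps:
r = Rational(307, 179) (r = Mul(307, Rational(1, 179)) = Rational(307, 179) ≈ 1.7151)
w = 37
Add(381, Mul(w, r)) = Add(381, Mul(37, Rational(307, 179))) = Add(381, Rational(11359, 179)) = Rational(79558, 179)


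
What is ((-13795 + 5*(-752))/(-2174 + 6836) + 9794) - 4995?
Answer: 22355383/4662 ≈ 4795.2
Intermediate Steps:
((-13795 + 5*(-752))/(-2174 + 6836) + 9794) - 4995 = ((-13795 - 3760)/4662 + 9794) - 4995 = (-17555*1/4662 + 9794) - 4995 = (-17555/4662 + 9794) - 4995 = 45642073/4662 - 4995 = 22355383/4662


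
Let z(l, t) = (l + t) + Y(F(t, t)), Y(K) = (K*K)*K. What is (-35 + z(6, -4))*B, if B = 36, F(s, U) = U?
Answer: -3492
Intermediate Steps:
Y(K) = K**3 (Y(K) = K**2*K = K**3)
z(l, t) = l + t + t**3 (z(l, t) = (l + t) + t**3 = l + t + t**3)
(-35 + z(6, -4))*B = (-35 + (6 - 4 + (-4)**3))*36 = (-35 + (6 - 4 - 64))*36 = (-35 - 62)*36 = -97*36 = -3492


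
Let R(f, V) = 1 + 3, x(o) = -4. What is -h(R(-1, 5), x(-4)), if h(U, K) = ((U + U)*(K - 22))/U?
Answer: 52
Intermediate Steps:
R(f, V) = 4
h(U, K) = -44 + 2*K (h(U, K) = ((2*U)*(-22 + K))/U = (2*U*(-22 + K))/U = -44 + 2*K)
-h(R(-1, 5), x(-4)) = -(-44 + 2*(-4)) = -(-44 - 8) = -1*(-52) = 52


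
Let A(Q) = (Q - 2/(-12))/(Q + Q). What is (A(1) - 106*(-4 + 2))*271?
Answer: 691321/12 ≈ 57610.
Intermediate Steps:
A(Q) = (⅙ + Q)/(2*Q) (A(Q) = (Q - 2*(-1/12))/((2*Q)) = (Q + ⅙)*(1/(2*Q)) = (⅙ + Q)*(1/(2*Q)) = (⅙ + Q)/(2*Q))
(A(1) - 106*(-4 + 2))*271 = ((1/12)*(1 + 6*1)/1 - 106*(-4 + 2))*271 = ((1/12)*1*(1 + 6) - 106*(-2))*271 = ((1/12)*1*7 + 212)*271 = (7/12 + 212)*271 = (2551/12)*271 = 691321/12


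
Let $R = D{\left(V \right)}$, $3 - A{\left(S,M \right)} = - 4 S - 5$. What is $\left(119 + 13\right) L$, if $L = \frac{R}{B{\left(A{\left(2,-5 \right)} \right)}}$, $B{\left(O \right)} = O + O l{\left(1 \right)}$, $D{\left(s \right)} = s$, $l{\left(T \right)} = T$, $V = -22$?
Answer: $- \frac{363}{4} \approx -90.75$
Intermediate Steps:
$A{\left(S,M \right)} = 8 + 4 S$ ($A{\left(S,M \right)} = 3 - \left(- 4 S - 5\right) = 3 - \left(-5 - 4 S\right) = 3 + \left(5 + 4 S\right) = 8 + 4 S$)
$R = -22$
$B{\left(O \right)} = 2 O$ ($B{\left(O \right)} = O + O 1 = O + O = 2 O$)
$L = - \frac{11}{16}$ ($L = - \frac{22}{2 \left(8 + 4 \cdot 2\right)} = - \frac{22}{2 \left(8 + 8\right)} = - \frac{22}{2 \cdot 16} = - \frac{22}{32} = \left(-22\right) \frac{1}{32} = - \frac{11}{16} \approx -0.6875$)
$\left(119 + 13\right) L = \left(119 + 13\right) \left(- \frac{11}{16}\right) = 132 \left(- \frac{11}{16}\right) = - \frac{363}{4}$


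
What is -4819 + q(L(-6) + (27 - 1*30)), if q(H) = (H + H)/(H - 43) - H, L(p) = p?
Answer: -125051/26 ≈ -4809.7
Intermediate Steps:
q(H) = -H + 2*H/(-43 + H) (q(H) = (2*H)/(-43 + H) - H = 2*H/(-43 + H) - H = -H + 2*H/(-43 + H))
-4819 + q(L(-6) + (27 - 1*30)) = -4819 + (-6 + (27 - 1*30))*(45 - (-6 + (27 - 1*30)))/(-43 + (-6 + (27 - 1*30))) = -4819 + (-6 + (27 - 30))*(45 - (-6 + (27 - 30)))/(-43 + (-6 + (27 - 30))) = -4819 + (-6 - 3)*(45 - (-6 - 3))/(-43 + (-6 - 3)) = -4819 - 9*(45 - 1*(-9))/(-43 - 9) = -4819 - 9*(45 + 9)/(-52) = -4819 - 9*(-1/52)*54 = -4819 + 243/26 = -125051/26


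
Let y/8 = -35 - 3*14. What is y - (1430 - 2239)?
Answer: 193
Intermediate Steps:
y = -616 (y = 8*(-35 - 3*14) = 8*(-35 - 42) = 8*(-77) = -616)
y - (1430 - 2239) = -616 - (1430 - 2239) = -616 - 1*(-809) = -616 + 809 = 193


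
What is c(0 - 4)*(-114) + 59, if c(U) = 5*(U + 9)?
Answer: -2791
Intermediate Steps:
c(U) = 45 + 5*U (c(U) = 5*(9 + U) = 45 + 5*U)
c(0 - 4)*(-114) + 59 = (45 + 5*(0 - 4))*(-114) + 59 = (45 + 5*(-4))*(-114) + 59 = (45 - 20)*(-114) + 59 = 25*(-114) + 59 = -2850 + 59 = -2791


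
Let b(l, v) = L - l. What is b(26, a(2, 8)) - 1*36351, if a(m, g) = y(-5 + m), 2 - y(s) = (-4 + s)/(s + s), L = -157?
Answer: -36534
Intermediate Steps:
y(s) = 2 - (-4 + s)/(2*s) (y(s) = 2 - (-4 + s)/(s + s) = 2 - (-4 + s)/(2*s))
a(m, g) = 3/2 + 2/(-5 + m)
b(l, v) = -157 - l
b(26, a(2, 8)) - 1*36351 = (-157 - 1*26) - 1*36351 = (-157 - 26) - 36351 = -183 - 36351 = -36534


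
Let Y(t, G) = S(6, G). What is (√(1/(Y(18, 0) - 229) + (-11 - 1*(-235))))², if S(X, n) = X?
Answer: 49951/223 ≈ 224.00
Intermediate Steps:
Y(t, G) = 6
(√(1/(Y(18, 0) - 229) + (-11 - 1*(-235))))² = (√(1/(6 - 229) + (-11 - 1*(-235))))² = (√(1/(-223) + (-11 + 235)))² = (√(-1/223 + 224))² = (√(49951/223))² = (√11139073/223)² = 49951/223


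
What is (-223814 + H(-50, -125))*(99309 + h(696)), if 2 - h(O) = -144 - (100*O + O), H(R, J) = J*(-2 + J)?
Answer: -35297853189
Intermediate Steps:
h(O) = 146 + 101*O (h(O) = 2 - (-144 - (100*O + O)) = 2 - (-144 - 101*O) = 2 + (144 + 101*O) = 146 + 101*O)
(-223814 + H(-50, -125))*(99309 + h(696)) = (-223814 - 125*(-2 - 125))*(99309 + (146 + 101*696)) = (-223814 - 125*(-127))*(99309 + (146 + 70296)) = (-223814 + 15875)*(99309 + 70442) = -207939*169751 = -35297853189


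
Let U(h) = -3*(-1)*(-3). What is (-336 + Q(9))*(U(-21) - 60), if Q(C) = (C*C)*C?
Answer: -27117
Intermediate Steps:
Q(C) = C³ (Q(C) = C²*C = C³)
U(h) = -9 (U(h) = 3*(-3) = -9)
(-336 + Q(9))*(U(-21) - 60) = (-336 + 9³)*(-9 - 60) = (-336 + 729)*(-69) = 393*(-69) = -27117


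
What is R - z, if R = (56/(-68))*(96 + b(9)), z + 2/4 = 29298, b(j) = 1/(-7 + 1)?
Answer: -2996395/102 ≈ -29376.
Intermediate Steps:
b(j) = -1/6 (b(j) = 1/(-6) = -1/6)
z = 58595/2 (z = -1/2 + 29298 = 58595/2 ≈ 29298.)
R = -4025/51 (R = (56/(-68))*(96 - 1/6) = (56*(-1/68))*(575/6) = -14/17*575/6 = -4025/51 ≈ -78.922)
R - z = -4025/51 - 1*58595/2 = -4025/51 - 58595/2 = -2996395/102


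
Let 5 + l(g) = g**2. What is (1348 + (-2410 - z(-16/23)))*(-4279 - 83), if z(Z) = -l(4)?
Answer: 4584462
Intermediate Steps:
l(g) = -5 + g**2
z(Z) = -11 (z(Z) = -(-5 + 4**2) = -(-5 + 16) = -1*11 = -11)
(1348 + (-2410 - z(-16/23)))*(-4279 - 83) = (1348 + (-2410 - 1*(-11)))*(-4279 - 83) = (1348 + (-2410 + 11))*(-4362) = (1348 - 2399)*(-4362) = -1051*(-4362) = 4584462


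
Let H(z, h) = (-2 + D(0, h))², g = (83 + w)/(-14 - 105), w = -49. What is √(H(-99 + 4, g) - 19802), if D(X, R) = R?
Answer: I*√970042/7 ≈ 140.7*I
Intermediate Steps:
g = -2/7 (g = (83 - 49)/(-14 - 105) = 34/(-119) = 34*(-1/119) = -2/7 ≈ -0.28571)
H(z, h) = (-2 + h)²
√(H(-99 + 4, g) - 19802) = √((-2 - 2/7)² - 19802) = √((-16/7)² - 19802) = √(256/49 - 19802) = √(-970042/49) = I*√970042/7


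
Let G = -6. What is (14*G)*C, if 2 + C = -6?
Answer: 672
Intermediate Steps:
C = -8 (C = -2 - 6 = -8)
(14*G)*C = (14*(-6))*(-8) = -84*(-8) = 672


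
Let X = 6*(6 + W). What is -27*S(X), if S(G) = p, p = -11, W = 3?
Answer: 297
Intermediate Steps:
X = 54 (X = 6*(6 + 3) = 6*9 = 54)
S(G) = -11
-27*S(X) = -27*(-11) = 297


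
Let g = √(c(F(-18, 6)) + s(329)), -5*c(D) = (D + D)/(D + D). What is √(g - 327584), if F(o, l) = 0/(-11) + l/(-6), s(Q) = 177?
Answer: √(-8189600 + 10*√1105)/5 ≈ 572.34*I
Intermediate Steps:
F(o, l) = -l/6 (F(o, l) = 0*(-1/11) + l*(-⅙) = 0 - l/6 = -l/6)
c(D) = -⅕ (c(D) = -(D + D)/(5*(D + D)) = -2*D/(5*(2*D)) = -2*D*1/(2*D)/5 = -⅕*1 = -⅕)
g = 2*√1105/5 (g = √(-⅕ + 177) = √(884/5) = 2*√1105/5 ≈ 13.297)
√(g - 327584) = √(2*√1105/5 - 327584) = √(-327584 + 2*√1105/5)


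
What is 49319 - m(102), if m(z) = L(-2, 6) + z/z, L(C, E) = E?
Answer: 49312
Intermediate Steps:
m(z) = 7 (m(z) = 6 + z/z = 6 + 1 = 7)
49319 - m(102) = 49319 - 1*7 = 49319 - 7 = 49312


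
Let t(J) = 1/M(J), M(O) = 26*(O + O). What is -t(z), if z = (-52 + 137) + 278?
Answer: -1/18876 ≈ -5.2977e-5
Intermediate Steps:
M(O) = 52*O (M(O) = 26*(2*O) = 52*O)
z = 363 (z = 85 + 278 = 363)
t(J) = 1/(52*J)
-t(z) = -1/(52*363) = -1*1/18876 = -1/18876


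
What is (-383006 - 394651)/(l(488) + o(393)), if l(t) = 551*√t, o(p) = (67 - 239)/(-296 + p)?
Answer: -3243607347/348502973302 - 4031653066863*√122/697005946604 ≈ -63.898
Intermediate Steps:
o(p) = -172/(-296 + p)
(-383006 - 394651)/(l(488) + o(393)) = (-383006 - 394651)/(551*√488 - 172/(-296 + 393)) = -777657/(551*(2*√122) - 172/97) = -777657/(1102*√122 - 172*1/97) = -777657/(1102*√122 - 172/97) = -777657/(-172/97 + 1102*√122)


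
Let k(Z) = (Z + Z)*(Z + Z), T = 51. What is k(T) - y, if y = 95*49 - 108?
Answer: 5857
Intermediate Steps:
y = 4547 (y = 4655 - 108 = 4547)
k(Z) = 4*Z² (k(Z) = (2*Z)*(2*Z) = 4*Z²)
k(T) - y = 4*51² - 1*4547 = 4*2601 - 4547 = 10404 - 4547 = 5857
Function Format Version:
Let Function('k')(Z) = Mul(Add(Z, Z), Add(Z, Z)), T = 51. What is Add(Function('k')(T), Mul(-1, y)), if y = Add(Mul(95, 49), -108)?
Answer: 5857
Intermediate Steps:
y = 4547 (y = Add(4655, -108) = 4547)
Function('k')(Z) = Mul(4, Pow(Z, 2)) (Function('k')(Z) = Mul(Mul(2, Z), Mul(2, Z)) = Mul(4, Pow(Z, 2)))
Add(Function('k')(T), Mul(-1, y)) = Add(Mul(4, Pow(51, 2)), Mul(-1, 4547)) = Add(Mul(4, 2601), -4547) = Add(10404, -4547) = 5857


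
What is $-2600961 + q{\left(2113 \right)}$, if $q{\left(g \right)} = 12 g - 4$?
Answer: $-2575609$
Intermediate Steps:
$q{\left(g \right)} = -4 + 12 g$
$-2600961 + q{\left(2113 \right)} = -2600961 + \left(-4 + 12 \cdot 2113\right) = -2600961 + \left(-4 + 25356\right) = -2600961 + 25352 = -2575609$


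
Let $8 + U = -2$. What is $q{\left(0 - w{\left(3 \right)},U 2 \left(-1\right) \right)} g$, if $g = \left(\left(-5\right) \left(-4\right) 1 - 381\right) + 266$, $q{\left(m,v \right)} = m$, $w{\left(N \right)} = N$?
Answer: $285$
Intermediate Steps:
$U = -10$ ($U = -8 - 2 = -10$)
$g = -95$ ($g = \left(20 \cdot 1 - 381\right) + 266 = \left(20 - 381\right) + 266 = -361 + 266 = -95$)
$q{\left(0 - w{\left(3 \right)},U 2 \left(-1\right) \right)} g = \left(0 - 3\right) \left(-95\right) = \left(-3\right) \left(-95\right) = 285$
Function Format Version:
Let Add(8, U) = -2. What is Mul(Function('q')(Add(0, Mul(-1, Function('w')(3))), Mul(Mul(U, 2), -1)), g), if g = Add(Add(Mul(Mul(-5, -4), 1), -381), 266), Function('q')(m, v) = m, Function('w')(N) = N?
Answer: 285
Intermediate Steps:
U = -10 (U = Add(-8, -2) = -10)
g = -95 (g = Add(Add(Mul(20, 1), -381), 266) = Add(Add(20, -381), 266) = Add(-361, 266) = -95)
Mul(Function('q')(Add(0, Mul(-1, Function('w')(3))), Mul(Mul(U, 2), -1)), g) = Mul(Add(0, Mul(-1, 3)), -95) = Mul(Add(0, -3), -95) = Mul(-3, -95) = 285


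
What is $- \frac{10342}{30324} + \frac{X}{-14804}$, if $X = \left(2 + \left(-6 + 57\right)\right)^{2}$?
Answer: $- \frac{59570771}{112229124} \approx -0.5308$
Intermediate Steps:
$X = 2809$ ($X = \left(2 + 51\right)^{2} = 53^{2} = 2809$)
$- \frac{10342}{30324} + \frac{X}{-14804} = - \frac{10342}{30324} + \frac{2809}{-14804} = \left(-10342\right) \frac{1}{30324} + 2809 \left(- \frac{1}{14804}\right) = - \frac{5171}{15162} - \frac{2809}{14804} = - \frac{59570771}{112229124}$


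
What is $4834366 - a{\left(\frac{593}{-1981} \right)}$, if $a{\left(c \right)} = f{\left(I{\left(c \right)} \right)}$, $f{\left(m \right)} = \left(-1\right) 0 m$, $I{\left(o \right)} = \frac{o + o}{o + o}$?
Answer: $4834366$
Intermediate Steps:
$I{\left(o \right)} = 1$ ($I{\left(o \right)} = \frac{2 o}{2 o} = 2 o \frac{1}{2 o} = 1$)
$f{\left(m \right)} = 0$ ($f{\left(m \right)} = 0 m = 0$)
$a{\left(c \right)} = 0$
$4834366 - a{\left(\frac{593}{-1981} \right)} = 4834366 - 0 = 4834366 + 0 = 4834366$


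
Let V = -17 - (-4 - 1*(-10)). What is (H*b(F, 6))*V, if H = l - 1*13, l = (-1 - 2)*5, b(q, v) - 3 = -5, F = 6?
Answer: -1288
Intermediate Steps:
b(q, v) = -2 (b(q, v) = 3 - 5 = -2)
l = -15 (l = -3*5 = -15)
V = -23 (V = -17 - (-4 + 10) = -17 - 1*6 = -17 - 6 = -23)
H = -28 (H = -15 - 1*13 = -15 - 13 = -28)
(H*b(F, 6))*V = -28*(-2)*(-23) = 56*(-23) = -1288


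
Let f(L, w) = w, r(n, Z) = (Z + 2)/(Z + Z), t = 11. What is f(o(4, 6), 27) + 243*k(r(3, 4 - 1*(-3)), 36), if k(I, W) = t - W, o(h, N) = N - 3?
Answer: -6048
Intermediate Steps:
o(h, N) = -3 + N
r(n, Z) = (2 + Z)/(2*Z) (r(n, Z) = (2 + Z)/((2*Z)) = (2 + Z)*(1/(2*Z)) = (2 + Z)/(2*Z))
k(I, W) = 11 - W
f(o(4, 6), 27) + 243*k(r(3, 4 - 1*(-3)), 36) = 27 + 243*(11 - 1*36) = 27 + 243*(11 - 36) = 27 + 243*(-25) = 27 - 6075 = -6048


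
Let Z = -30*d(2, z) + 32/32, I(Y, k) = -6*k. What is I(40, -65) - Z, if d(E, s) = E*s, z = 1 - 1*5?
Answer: 149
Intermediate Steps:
z = -4 (z = 1 - 5 = -4)
Z = 241 (Z = -60*(-4) + 32/32 = -30*(-8) + 32*(1/32) = 240 + 1 = 241)
I(40, -65) - Z = -6*(-65) - 1*241 = 390 - 241 = 149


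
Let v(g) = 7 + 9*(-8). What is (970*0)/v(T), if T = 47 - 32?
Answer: 0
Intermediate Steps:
T = 15
v(g) = -65 (v(g) = 7 - 72 = -65)
(970*0)/v(T) = (970*0)/(-65) = 0*(-1/65) = 0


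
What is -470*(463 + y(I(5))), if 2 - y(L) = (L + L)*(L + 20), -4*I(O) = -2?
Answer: -208915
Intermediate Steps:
I(O) = ½ (I(O) = -¼*(-2) = ½)
y(L) = 2 - 2*L*(20 + L) (y(L) = 2 - (L + L)*(L + 20) = 2 - 2*L*(20 + L))
-470*(463 + y(I(5))) = -470*(463 + (2 - 40*½ - 2*(½)²)) = -470*(463 + (2 - 20 - 2*¼)) = -470*(463 + (2 - 20 - ½)) = -470*(463 - 37/2) = -470*889/2 = -208915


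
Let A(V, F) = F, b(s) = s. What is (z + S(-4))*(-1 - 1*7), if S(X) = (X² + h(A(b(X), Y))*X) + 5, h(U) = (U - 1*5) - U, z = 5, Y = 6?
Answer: -368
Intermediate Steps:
h(U) = -5 (h(U) = (U - 5) - U = (-5 + U) - U = -5)
S(X) = 5 + X² - 5*X (S(X) = (X² - 5*X) + 5 = 5 + X² - 5*X)
(z + S(-4))*(-1 - 1*7) = (5 + (5 + (-4)² - 5*(-4)))*(-1 - 1*7) = (5 + (5 + 16 + 20))*(-1 - 7) = (5 + 41)*(-8) = 46*(-8) = -368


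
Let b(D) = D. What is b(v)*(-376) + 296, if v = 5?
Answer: -1584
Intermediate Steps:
b(v)*(-376) + 296 = 5*(-376) + 296 = -1880 + 296 = -1584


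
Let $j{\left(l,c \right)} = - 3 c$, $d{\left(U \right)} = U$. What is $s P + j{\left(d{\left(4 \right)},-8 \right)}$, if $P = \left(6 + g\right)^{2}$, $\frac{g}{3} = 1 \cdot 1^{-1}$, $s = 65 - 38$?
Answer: $2211$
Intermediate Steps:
$s = 27$
$g = 3$ ($g = 3 \cdot 1 \cdot 1^{-1} = 3 \cdot 1 \cdot 1 = 3 \cdot 1 = 3$)
$P = 81$ ($P = \left(6 + 3\right)^{2} = 9^{2} = 81$)
$s P + j{\left(d{\left(4 \right)},-8 \right)} = 27 \cdot 81 - -24 = 2187 + 24 = 2211$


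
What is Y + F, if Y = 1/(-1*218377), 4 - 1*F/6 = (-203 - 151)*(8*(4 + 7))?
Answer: 40822522871/218377 ≈ 1.8694e+5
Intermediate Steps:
F = 186936 (F = 24 - 6*(-203 - 151)*8*(4 + 7) = 24 - (-2124)*8*11 = 24 - (-2124)*88 = 24 - 6*(-31152) = 24 + 186912 = 186936)
Y = -1/218377 (Y = 1/(-218377) = -1/218377 ≈ -4.5792e-6)
Y + F = -1/218377 + 186936 = 40822522871/218377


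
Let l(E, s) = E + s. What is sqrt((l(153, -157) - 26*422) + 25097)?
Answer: 3*sqrt(1569) ≈ 118.83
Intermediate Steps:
sqrt((l(153, -157) - 26*422) + 25097) = sqrt(((153 - 157) - 26*422) + 25097) = sqrt((-4 - 10972) + 25097) = sqrt(-10976 + 25097) = sqrt(14121) = 3*sqrt(1569)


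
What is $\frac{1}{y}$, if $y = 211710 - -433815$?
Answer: $\frac{1}{645525} \approx 1.5491 \cdot 10^{-6}$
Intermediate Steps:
$y = 645525$ ($y = 211710 + 433815 = 645525$)
$\frac{1}{y} = \frac{1}{645525}$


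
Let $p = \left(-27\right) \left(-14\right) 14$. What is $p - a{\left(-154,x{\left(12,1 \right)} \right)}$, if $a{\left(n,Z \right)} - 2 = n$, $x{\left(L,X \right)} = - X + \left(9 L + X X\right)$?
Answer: $5444$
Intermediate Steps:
$p = 5292$ ($p = 378 \cdot 14 = 5292$)
$x{\left(L,X \right)} = X^{2} - X + 9 L$ ($x{\left(L,X \right)} = - X + \left(9 L + X^{2}\right) = - X + \left(X^{2} + 9 L\right) = X^{2} - X + 9 L$)
$a{\left(n,Z \right)} = 2 + n$
$p - a{\left(-154,x{\left(12,1 \right)} \right)} = 5292 - \left(2 - 154\right) = 5292 - -152 = 5292 + 152 = 5444$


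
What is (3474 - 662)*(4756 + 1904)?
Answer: 18727920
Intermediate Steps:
(3474 - 662)*(4756 + 1904) = 2812*6660 = 18727920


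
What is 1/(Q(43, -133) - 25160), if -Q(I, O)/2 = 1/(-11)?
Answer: -11/276758 ≈ -3.9746e-5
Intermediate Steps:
Q(I, O) = 2/11 (Q(I, O) = -2/(-11) = -2*(-1/11) = 2/11)
1/(Q(43, -133) - 25160) = 1/(2/11 - 25160) = 1/(-276758/11) = -11/276758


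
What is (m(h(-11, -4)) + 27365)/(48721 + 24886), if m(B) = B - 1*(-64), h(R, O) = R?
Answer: 27418/73607 ≈ 0.37249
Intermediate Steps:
m(B) = 64 + B (m(B) = B + 64 = 64 + B)
(m(h(-11, -4)) + 27365)/(48721 + 24886) = ((64 - 11) + 27365)/(48721 + 24886) = (53 + 27365)/73607 = 27418*(1/73607) = 27418/73607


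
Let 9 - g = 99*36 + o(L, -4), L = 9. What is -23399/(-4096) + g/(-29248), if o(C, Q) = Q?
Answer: 10920607/1871872 ≈ 5.8341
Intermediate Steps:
g = -3551 (g = 9 - (99*36 - 4) = 9 - (3564 - 4) = 9 - 1*3560 = 9 - 3560 = -3551)
-23399/(-4096) + g/(-29248) = -23399/(-4096) - 3551/(-29248) = -23399*(-1/4096) - 3551*(-1/29248) = 23399/4096 + 3551/29248 = 10920607/1871872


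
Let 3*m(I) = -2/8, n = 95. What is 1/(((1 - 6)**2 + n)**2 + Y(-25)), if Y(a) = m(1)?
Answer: 12/172799 ≈ 6.9445e-5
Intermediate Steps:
m(I) = -1/12 (m(I) = (-2/8)/3 = (-2*1/8)/3 = (1/3)*(-1/4) = -1/12)
Y(a) = -1/12
1/(((1 - 6)**2 + n)**2 + Y(-25)) = 1/(((1 - 6)**2 + 95)**2 - 1/12) = 1/(((-5)**2 + 95)**2 - 1/12) = 1/((25 + 95)**2 - 1/12) = 1/(120**2 - 1/12) = 1/(14400 - 1/12) = 1/(172799/12) = 12/172799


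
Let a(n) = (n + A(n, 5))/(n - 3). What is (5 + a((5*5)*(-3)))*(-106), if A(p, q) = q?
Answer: -24380/39 ≈ -625.13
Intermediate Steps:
a(n) = (5 + n)/(-3 + n) (a(n) = (n + 5)/(n - 3) = (5 + n)/(-3 + n))
(5 + a((5*5)*(-3)))*(-106) = (5 + (5 + (5*5)*(-3))/(-3 + (5*5)*(-3)))*(-106) = (5 + (5 + 25*(-3))/(-3 + 25*(-3)))*(-106) = (5 + (5 - 75)/(-3 - 75))*(-106) = (5 - 70/(-78))*(-106) = (5 - 1/78*(-70))*(-106) = (5 + 35/39)*(-106) = (230/39)*(-106) = -24380/39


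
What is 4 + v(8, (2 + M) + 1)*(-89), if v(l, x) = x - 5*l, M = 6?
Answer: 2763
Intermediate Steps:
4 + v(8, (2 + M) + 1)*(-89) = 4 + (((2 + 6) + 1) - 5*8)*(-89) = 4 + ((8 + 1) - 40)*(-89) = 4 + (9 - 40)*(-89) = 4 - 31*(-89) = 4 + 2759 = 2763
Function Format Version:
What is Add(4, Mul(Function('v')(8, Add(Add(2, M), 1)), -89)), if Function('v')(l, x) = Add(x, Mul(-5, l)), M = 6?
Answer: 2763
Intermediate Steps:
Add(4, Mul(Function('v')(8, Add(Add(2, M), 1)), -89)) = Add(4, Mul(Add(Add(Add(2, 6), 1), Mul(-5, 8)), -89)) = Add(4, Mul(Add(Add(8, 1), -40), -89)) = Add(4, Mul(Add(9, -40), -89)) = Add(4, Mul(-31, -89)) = Add(4, 2759) = 2763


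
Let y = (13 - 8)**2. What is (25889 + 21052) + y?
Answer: 46966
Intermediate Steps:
y = 25 (y = 5**2 = 25)
(25889 + 21052) + y = (25889 + 21052) + 25 = 46941 + 25 = 46966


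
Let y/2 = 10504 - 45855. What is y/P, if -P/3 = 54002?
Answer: 35351/81003 ≈ 0.43642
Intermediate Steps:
P = -162006 (P = -3*54002 = -162006)
y = -70702 (y = 2*(10504 - 45855) = 2*(-35351) = -70702)
y/P = -70702/(-162006) = -70702*(-1/162006) = 35351/81003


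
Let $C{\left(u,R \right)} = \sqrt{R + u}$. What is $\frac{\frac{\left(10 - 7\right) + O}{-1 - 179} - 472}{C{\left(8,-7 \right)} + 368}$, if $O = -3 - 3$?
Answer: $- \frac{28319}{22140} \approx -1.2791$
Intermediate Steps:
$O = -6$ ($O = -3 - 3 = -6$)
$\frac{\frac{\left(10 - 7\right) + O}{-1 - 179} - 472}{C{\left(8,-7 \right)} + 368} = \frac{\frac{\left(10 - 7\right) - 6}{-1 - 179} - 472}{\sqrt{-7 + 8} + 368} = \frac{\frac{3 - 6}{-180} - 472}{\sqrt{1} + 368} = \frac{\left(-3\right) \left(- \frac{1}{180}\right) - 472}{1 + 368} = \frac{\frac{1}{60} - 472}{369} = \left(- \frac{28319}{60}\right) \frac{1}{369} = - \frac{28319}{22140}$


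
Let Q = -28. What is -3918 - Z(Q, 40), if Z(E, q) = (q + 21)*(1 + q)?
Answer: -6419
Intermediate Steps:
Z(E, q) = (1 + q)*(21 + q) (Z(E, q) = (21 + q)*(1 + q) = (1 + q)*(21 + q))
-3918 - Z(Q, 40) = -3918 - (21 + 40**2 + 22*40) = -3918 - (21 + 1600 + 880) = -3918 - 1*2501 = -3918 - 2501 = -6419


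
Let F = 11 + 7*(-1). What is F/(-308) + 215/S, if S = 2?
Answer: 16553/154 ≈ 107.49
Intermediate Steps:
F = 4 (F = 11 - 7 = 4)
F/(-308) + 215/S = 4/(-308) + 215/2 = 4*(-1/308) + 215*(1/2) = -1/77 + 215/2 = 16553/154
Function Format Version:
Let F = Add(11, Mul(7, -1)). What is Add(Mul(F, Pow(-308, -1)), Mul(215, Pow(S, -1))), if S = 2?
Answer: Rational(16553, 154) ≈ 107.49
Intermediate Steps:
F = 4 (F = Add(11, -7) = 4)
Add(Mul(F, Pow(-308, -1)), Mul(215, Pow(S, -1))) = Add(Mul(4, Pow(-308, -1)), Mul(215, Pow(2, -1))) = Add(Mul(4, Rational(-1, 308)), Mul(215, Rational(1, 2))) = Add(Rational(-1, 77), Rational(215, 2)) = Rational(16553, 154)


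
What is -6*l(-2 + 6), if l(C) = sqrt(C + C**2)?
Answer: -12*sqrt(5) ≈ -26.833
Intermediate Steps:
-6*l(-2 + 6) = -6*sqrt(1 + (-2 + 6))*sqrt(-2 + 6) = -6*2*sqrt(1 + 4) = -6*2*sqrt(5) = -12*sqrt(5)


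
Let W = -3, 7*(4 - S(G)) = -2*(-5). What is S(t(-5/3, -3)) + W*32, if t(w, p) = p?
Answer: -654/7 ≈ -93.429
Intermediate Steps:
S(G) = 18/7 (S(G) = 4 - (-2)*(-5)/7 = 4 - ⅐*10 = 4 - 10/7 = 18/7)
S(t(-5/3, -3)) + W*32 = 18/7 - 3*32 = 18/7 - 96 = -654/7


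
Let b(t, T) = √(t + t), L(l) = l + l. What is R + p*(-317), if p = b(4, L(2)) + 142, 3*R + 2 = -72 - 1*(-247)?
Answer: -134869/3 - 634*√2 ≈ -45853.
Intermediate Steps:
L(l) = 2*l
R = 173/3 (R = -⅔ + (-72 - 1*(-247))/3 = -⅔ + (-72 + 247)/3 = -⅔ + (⅓)*175 = -⅔ + 175/3 = 173/3 ≈ 57.667)
b(t, T) = √2*√t (b(t, T) = √(2*t) = √2*√t)
p = 142 + 2*√2 (p = √2*√4 + 142 = √2*2 + 142 = 2*√2 + 142 = 142 + 2*√2 ≈ 144.83)
R + p*(-317) = 173/3 + (142 + 2*√2)*(-317) = 173/3 + (-45014 - 634*√2) = -134869/3 - 634*√2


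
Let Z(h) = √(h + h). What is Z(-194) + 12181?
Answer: 12181 + 2*I*√97 ≈ 12181.0 + 19.698*I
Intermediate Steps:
Z(h) = √2*√h (Z(h) = √(2*h) = √2*√h)
Z(-194) + 12181 = √2*√(-194) + 12181 = √2*(I*√194) + 12181 = 2*I*√97 + 12181 = 12181 + 2*I*√97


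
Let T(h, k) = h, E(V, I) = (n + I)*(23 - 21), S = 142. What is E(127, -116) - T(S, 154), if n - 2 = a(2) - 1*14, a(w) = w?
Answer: -394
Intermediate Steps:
n = -10 (n = 2 + (2 - 1*14) = 2 + (2 - 14) = 2 - 12 = -10)
E(V, I) = -20 + 2*I (E(V, I) = (-10 + I)*(23 - 21) = (-10 + I)*2 = -20 + 2*I)
E(127, -116) - T(S, 154) = (-20 + 2*(-116)) - 1*142 = (-20 - 232) - 142 = -252 - 142 = -394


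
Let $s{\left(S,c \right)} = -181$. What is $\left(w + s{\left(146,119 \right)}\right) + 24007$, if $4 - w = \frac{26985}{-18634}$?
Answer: $\frac{63439315}{2662} \approx 23831.0$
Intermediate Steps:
$w = \frac{14503}{2662}$ ($w = 4 - \frac{26985}{-18634} = 4 - 26985 \left(- \frac{1}{18634}\right) = 4 - - \frac{3855}{2662} = 4 + \frac{3855}{2662} = \frac{14503}{2662} \approx 5.4482$)
$\left(w + s{\left(146,119 \right)}\right) + 24007 = \left(\frac{14503}{2662} - 181\right) + 24007 = - \frac{467319}{2662} + 24007 = \frac{63439315}{2662}$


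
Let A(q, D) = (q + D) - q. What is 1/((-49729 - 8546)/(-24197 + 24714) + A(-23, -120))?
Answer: -517/120315 ≈ -0.0042971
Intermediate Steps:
A(q, D) = D (A(q, D) = (D + q) - q = D)
1/((-49729 - 8546)/(-24197 + 24714) + A(-23, -120)) = 1/((-49729 - 8546)/(-24197 + 24714) - 120) = 1/(-58275/517 - 120) = 1/(-120315/517) = -517/120315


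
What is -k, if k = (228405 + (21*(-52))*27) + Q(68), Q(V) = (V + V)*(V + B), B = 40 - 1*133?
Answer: -195521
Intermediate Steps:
B = -93 (B = 40 - 133 = -93)
Q(V) = 2*V*(-93 + V) (Q(V) = (V + V)*(V - 93) = (2*V)*(-93 + V) = 2*V*(-93 + V))
k = 195521 (k = (228405 + (21*(-52))*27) + 2*68*(-93 + 68) = (228405 - 1092*27) + 2*68*(-25) = (228405 - 29484) - 3400 = 198921 - 3400 = 195521)
-k = -1*195521 = -195521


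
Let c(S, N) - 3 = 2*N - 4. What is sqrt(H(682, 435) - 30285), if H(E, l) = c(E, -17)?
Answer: 4*I*sqrt(1895) ≈ 174.13*I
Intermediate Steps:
c(S, N) = -1 + 2*N (c(S, N) = 3 + (2*N - 4) = 3 + (-4 + 2*N) = -1 + 2*N)
H(E, l) = -35 (H(E, l) = -1 + 2*(-17) = -1 - 34 = -35)
sqrt(H(682, 435) - 30285) = sqrt(-35 - 30285) = sqrt(-30320) = 4*I*sqrt(1895)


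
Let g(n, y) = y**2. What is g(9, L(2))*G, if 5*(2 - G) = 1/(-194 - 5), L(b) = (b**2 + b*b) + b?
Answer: 39820/199 ≈ 200.10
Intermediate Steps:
L(b) = b + 2*b**2 (L(b) = (b**2 + b**2) + b = 2*b**2 + b = b + 2*b**2)
G = 1991/995 (G = 2 - 1/(5*(-194 - 5)) = 2 - 1/5/(-199) = 2 - 1/5*(-1/199) = 2 + 1/995 = 1991/995 ≈ 2.0010)
g(9, L(2))*G = (2*(1 + 2*2))**2*(1991/995) = (2*(1 + 4))**2*(1991/995) = (2*5)**2*(1991/995) = 10**2*(1991/995) = 100*(1991/995) = 39820/199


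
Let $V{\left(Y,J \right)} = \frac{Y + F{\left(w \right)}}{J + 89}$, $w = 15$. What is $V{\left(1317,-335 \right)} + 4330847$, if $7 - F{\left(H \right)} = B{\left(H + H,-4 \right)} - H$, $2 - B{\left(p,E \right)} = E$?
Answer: $\frac{1065387029}{246} \approx 4.3308 \cdot 10^{6}$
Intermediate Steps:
$B{\left(p,E \right)} = 2 - E$
$F{\left(H \right)} = 1 + H$ ($F{\left(H \right)} = 7 - \left(\left(2 - -4\right) - H\right) = 7 - \left(\left(2 + 4\right) - H\right) = 7 - \left(6 - H\right) = 7 + \left(-6 + H\right) = 1 + H$)
$V{\left(Y,J \right)} = \frac{16 + Y}{89 + J}$ ($V{\left(Y,J \right)} = \frac{Y + \left(1 + 15\right)}{J + 89} = \frac{Y + 16}{89 + J} = \frac{16 + Y}{89 + J}$)
$V{\left(1317,-335 \right)} + 4330847 = \frac{16 + 1317}{89 - 335} + 4330847 = \frac{1}{-246} \cdot 1333 + 4330847 = \left(- \frac{1}{246}\right) 1333 + 4330847 = - \frac{1333}{246} + 4330847 = \frac{1065387029}{246}$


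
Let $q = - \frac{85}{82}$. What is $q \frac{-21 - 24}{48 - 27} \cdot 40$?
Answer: $\frac{25500}{287} \approx 88.85$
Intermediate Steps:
$q = - \frac{85}{82}$ ($q = \left(-85\right) \frac{1}{82} = - \frac{85}{82} \approx -1.0366$)
$q \frac{-21 - 24}{48 - 27} \cdot 40 = - \frac{85 \frac{-21 - 24}{48 - 27}}{82} \cdot 40 = - \frac{85 \left(- \frac{45}{21}\right)}{82} \cdot 40 = - \frac{85 \left(\left(-45\right) \frac{1}{21}\right)}{82} \cdot 40 = \left(- \frac{85}{82}\right) \left(- \frac{15}{7}\right) 40 = \frac{1275}{574} \cdot 40 = \frac{25500}{287}$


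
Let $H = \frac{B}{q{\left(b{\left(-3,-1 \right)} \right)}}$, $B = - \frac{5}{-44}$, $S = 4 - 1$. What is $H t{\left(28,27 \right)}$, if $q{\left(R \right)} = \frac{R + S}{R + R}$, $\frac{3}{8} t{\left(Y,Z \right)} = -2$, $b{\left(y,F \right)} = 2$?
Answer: $- \frac{16}{33} \approx -0.48485$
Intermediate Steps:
$S = 3$
$t{\left(Y,Z \right)} = - \frac{16}{3}$ ($t{\left(Y,Z \right)} = \frac{8}{3} \left(-2\right) = - \frac{16}{3}$)
$B = \frac{5}{44}$ ($B = \left(-5\right) \left(- \frac{1}{44}\right) = \frac{5}{44} \approx 0.11364$)
$q{\left(R \right)} = \frac{3 + R}{2 R}$ ($q{\left(R \right)} = \frac{R + 3}{R + R} = \frac{3 + R}{2 R}$)
$H = \frac{1}{11}$ ($H = \frac{5}{44 \frac{3 + 2}{2 \cdot 2}} = \frac{5}{44 \cdot \frac{1}{2} \cdot \frac{1}{2} \cdot 5} = \frac{5}{44 \cdot \frac{5}{4}} = \frac{5}{44} \cdot \frac{4}{5} = \frac{1}{11} \approx 0.090909$)
$H t{\left(28,27 \right)} = \frac{1}{11} \left(- \frac{16}{3}\right) = - \frac{16}{33}$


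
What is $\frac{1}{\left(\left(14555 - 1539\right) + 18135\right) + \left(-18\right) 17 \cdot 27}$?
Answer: $\frac{1}{22889} \approx 4.3689 \cdot 10^{-5}$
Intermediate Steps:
$\frac{1}{\left(\left(14555 - 1539\right) + 18135\right) + \left(-18\right) 17 \cdot 27} = \frac{1}{\left(13016 + 18135\right) - 8262} = \frac{1}{31151 - 8262} = \frac{1}{22889}$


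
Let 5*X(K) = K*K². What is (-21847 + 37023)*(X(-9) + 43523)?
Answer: 3291461936/5 ≈ 6.5829e+8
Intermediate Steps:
X(K) = K³/5 (X(K) = (K*K²)/5 = K³/5)
(-21847 + 37023)*(X(-9) + 43523) = (-21847 + 37023)*((⅕)*(-9)³ + 43523) = 15176*((⅕)*(-729) + 43523) = 15176*(-729/5 + 43523) = 15176*(216886/5) = 3291461936/5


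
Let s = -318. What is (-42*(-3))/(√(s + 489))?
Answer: 42*√19/19 ≈ 9.6355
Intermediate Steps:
(-42*(-3))/(√(s + 489)) = (-42*(-3))/(√(-318 + 489)) = 126/(√171) = 126/((3*√19)) = 126*(√19/57) = 42*√19/19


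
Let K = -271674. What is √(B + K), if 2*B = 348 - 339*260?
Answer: I*√315570 ≈ 561.76*I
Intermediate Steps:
B = -43896 (B = (348 - 339*260)/2 = (348 - 88140)/2 = (½)*(-87792) = -43896)
√(B + K) = √(-43896 - 271674) = √(-315570) = I*√315570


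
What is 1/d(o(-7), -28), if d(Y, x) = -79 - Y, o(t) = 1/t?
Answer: -7/552 ≈ -0.012681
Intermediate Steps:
1/d(o(-7), -28) = 1/(-79 - 1/(-7)) = 1/(-79 - 1*(-⅐)) = 1/(-79 + ⅐) = 1/(-552/7) = -7/552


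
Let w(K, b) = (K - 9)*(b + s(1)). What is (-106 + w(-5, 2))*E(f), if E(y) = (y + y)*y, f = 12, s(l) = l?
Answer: -42624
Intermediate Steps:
E(y) = 2*y² (E(y) = (2*y)*y = 2*y²)
w(K, b) = (1 + b)*(-9 + K) (w(K, b) = (K - 9)*(b + 1) = (-9 + K)*(1 + b) = (1 + b)*(-9 + K))
(-106 + w(-5, 2))*E(f) = (-106 + (-9 - 5 - 9*2 - 5*2))*(2*12²) = (-106 + (-9 - 5 - 18 - 10))*(2*144) = (-106 - 42)*288 = -148*288 = -42624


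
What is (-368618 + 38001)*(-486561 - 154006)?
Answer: 211782339839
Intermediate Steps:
(-368618 + 38001)*(-486561 - 154006) = -330617*(-640567) = 211782339839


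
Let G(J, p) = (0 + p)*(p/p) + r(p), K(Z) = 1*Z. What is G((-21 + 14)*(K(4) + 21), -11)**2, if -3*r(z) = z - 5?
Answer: 289/9 ≈ 32.111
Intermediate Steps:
r(z) = 5/3 - z/3 (r(z) = -(z - 5)/3 = -(-5 + z)/3 = 5/3 - z/3)
K(Z) = Z
G(J, p) = 5/3 + 2*p/3 (G(J, p) = (0 + p)*(p/p) + (5/3 - p/3) = p*1 + (5/3 - p/3) = p + (5/3 - p/3) = 5/3 + 2*p/3)
G((-21 + 14)*(K(4) + 21), -11)**2 = (5/3 + (2/3)*(-11))**2 = (5/3 - 22/3)**2 = (-17/3)**2 = 289/9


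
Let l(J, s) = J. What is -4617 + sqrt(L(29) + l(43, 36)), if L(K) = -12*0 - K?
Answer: -4617 + sqrt(14) ≈ -4613.3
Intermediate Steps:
L(K) = -K (L(K) = 0 - K = -K)
-4617 + sqrt(L(29) + l(43, 36)) = -4617 + sqrt(-1*29 + 43) = -4617 + sqrt(-29 + 43) = -4617 + sqrt(14)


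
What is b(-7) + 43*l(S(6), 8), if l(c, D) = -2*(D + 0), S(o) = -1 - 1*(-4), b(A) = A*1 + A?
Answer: -702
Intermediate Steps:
b(A) = 2*A (b(A) = A + A = 2*A)
S(o) = 3 (S(o) = -1 + 4 = 3)
l(c, D) = -2*D
b(-7) + 43*l(S(6), 8) = 2*(-7) + 43*(-2*8) = -14 + 43*(-16) = -14 - 688 = -702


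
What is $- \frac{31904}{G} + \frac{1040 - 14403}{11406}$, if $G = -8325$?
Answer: $\frac{84216683}{31651650} \approx 2.6607$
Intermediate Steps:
$- \frac{31904}{G} + \frac{1040 - 14403}{11406} = - \frac{31904}{-8325} + \frac{1040 - 14403}{11406} = \left(-31904\right) \left(- \frac{1}{8325}\right) + \left(1040 - 14403\right) \frac{1}{11406} = \frac{31904}{8325} - \frac{13363}{11406} = \frac{84216683}{31651650}$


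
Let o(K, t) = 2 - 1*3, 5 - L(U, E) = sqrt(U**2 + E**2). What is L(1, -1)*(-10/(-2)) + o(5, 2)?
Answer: 24 - 5*sqrt(2) ≈ 16.929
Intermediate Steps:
L(U, E) = 5 - sqrt(E**2 + U**2) (L(U, E) = 5 - sqrt(U**2 + E**2) = 5 - sqrt(E**2 + U**2))
o(K, t) = -1 (o(K, t) = 2 - 3 = -1)
L(1, -1)*(-10/(-2)) + o(5, 2) = (5 - sqrt((-1)**2 + 1**2))*(-10/(-2)) - 1 = (5 - sqrt(1 + 1))*(-10*(-1/2)) - 1 = (5 - sqrt(2))*5 - 1 = (25 - 5*sqrt(2)) - 1 = 24 - 5*sqrt(2)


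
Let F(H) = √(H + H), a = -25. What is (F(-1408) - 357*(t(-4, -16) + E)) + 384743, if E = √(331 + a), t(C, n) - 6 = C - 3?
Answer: 385100 - 1071*√34 + 16*I*√11 ≈ 3.7886e+5 + 53.066*I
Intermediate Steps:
t(C, n) = 3 + C (t(C, n) = 6 + (C - 3) = 6 + (-3 + C) = 3 + C)
E = 3*√34 (E = √(331 - 25) = √306 = 3*√34 ≈ 17.493)
F(H) = √2*√H (F(H) = √(2*H) = √2*√H)
(F(-1408) - 357*(t(-4, -16) + E)) + 384743 = (√2*√(-1408) - 357*((3 - 4) + 3*√34)) + 384743 = (√2*(8*I*√22) - 357*(-1 + 3*√34)) + 384743 = (16*I*√11 + (357 - 1071*√34)) + 384743 = (357 - 1071*√34 + 16*I*√11) + 384743 = 385100 - 1071*√34 + 16*I*√11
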